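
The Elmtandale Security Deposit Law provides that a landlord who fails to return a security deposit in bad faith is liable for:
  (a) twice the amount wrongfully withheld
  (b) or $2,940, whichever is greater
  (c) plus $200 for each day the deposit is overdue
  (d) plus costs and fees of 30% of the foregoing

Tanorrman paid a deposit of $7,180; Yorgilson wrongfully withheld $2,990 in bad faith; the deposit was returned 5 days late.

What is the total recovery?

Doubled: 2 × $2,990 = $5,980
Minimum $2,940: $5,980 meets the minimum, no increase.
Late-return penalty: 5 × $200 = $1,000
Damages plus late penalty: $5,980 + $1,000 = $6,980
Costs and fees: 30% of $6,980 = $2,094
Total recovery: $6,980 + $2,094 = $9,074

Recovery: $9,074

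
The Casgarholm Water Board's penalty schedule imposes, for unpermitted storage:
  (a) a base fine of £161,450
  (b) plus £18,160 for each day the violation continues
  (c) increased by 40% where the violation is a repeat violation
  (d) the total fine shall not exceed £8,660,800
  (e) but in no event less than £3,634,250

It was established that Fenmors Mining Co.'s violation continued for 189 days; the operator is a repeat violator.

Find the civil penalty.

Per-day component: 189 × £18,160 = £3,432,240
Base plus per-day: £161,450 + £3,432,240 = £3,593,690
Enhancement: 40% of £3,593,690 = £1,437,476
Enhanced fine: £3,593,690 + £1,437,476 = £5,031,166
Cap at £8,660,800: £5,031,166 is within the cap, no reduction.
Minimum £3,634,250: £5,031,166 meets the minimum, no increase.

£5,031,166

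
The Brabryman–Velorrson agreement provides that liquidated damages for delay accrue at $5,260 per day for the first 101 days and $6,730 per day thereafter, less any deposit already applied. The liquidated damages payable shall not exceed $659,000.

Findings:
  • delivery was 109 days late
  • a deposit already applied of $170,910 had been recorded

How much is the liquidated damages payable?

First 101 days: 101 × $5,260 = $531,260
Remaining days: (109 − 101) × $6,730 = $53,840
Accrued per-day damages: $531,260 + $53,840 = $585,100
Less deposit already applied: $585,100 − $170,910 = $414,190
Cap at $659,000: $414,190 is within the cap, no reduction.

$414,190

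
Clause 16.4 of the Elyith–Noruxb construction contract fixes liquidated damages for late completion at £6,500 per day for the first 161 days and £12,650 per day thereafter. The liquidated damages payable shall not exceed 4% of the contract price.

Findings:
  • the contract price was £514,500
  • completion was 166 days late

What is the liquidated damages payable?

First 161 days: 161 × £6,500 = £1,046,500
Remaining days: (166 − 161) × £12,650 = £63,250
Accrued per-day damages: £1,046,500 + £63,250 = £1,109,750
Cap: 4% of £514,500 = £20,580
Cap at £20,580: £1,109,750 exceeds the cap → £20,580

£20,580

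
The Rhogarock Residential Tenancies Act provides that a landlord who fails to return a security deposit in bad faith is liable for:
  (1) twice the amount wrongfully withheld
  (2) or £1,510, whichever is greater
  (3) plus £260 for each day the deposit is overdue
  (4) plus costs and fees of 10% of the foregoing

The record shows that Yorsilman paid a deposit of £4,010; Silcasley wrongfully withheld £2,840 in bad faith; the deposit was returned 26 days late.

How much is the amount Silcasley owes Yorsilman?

£13,684

Doubled: 2 × £2,840 = £5,680
Minimum £1,510: £5,680 meets the minimum, no increase.
Late-return penalty: 26 × £260 = £6,760
Damages plus late penalty: £5,680 + £6,760 = £12,440
Costs and fees: 10% of £12,440 = £1,244
Total recovery: £12,440 + £1,244 = £13,684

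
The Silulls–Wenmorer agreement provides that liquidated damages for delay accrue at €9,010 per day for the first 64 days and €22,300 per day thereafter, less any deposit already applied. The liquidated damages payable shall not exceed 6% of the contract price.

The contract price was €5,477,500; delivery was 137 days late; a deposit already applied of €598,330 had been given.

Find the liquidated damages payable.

€328,650

First 64 days: 64 × €9,010 = €576,640
Remaining days: (137 − 64) × €22,300 = €1,627,900
Accrued per-day damages: €576,640 + €1,627,900 = €2,204,540
Less deposit already applied: €2,204,540 − €598,330 = €1,606,210
Cap: 6% of €5,477,500 = €328,650
Cap at €328,650: €1,606,210 exceeds the cap → €328,650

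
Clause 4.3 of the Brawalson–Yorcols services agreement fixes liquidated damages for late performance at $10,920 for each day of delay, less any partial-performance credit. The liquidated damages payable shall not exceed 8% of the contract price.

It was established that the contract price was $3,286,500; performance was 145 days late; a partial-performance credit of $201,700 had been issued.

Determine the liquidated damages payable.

Liquidated damages: $262,920

Per-day damages: 145 × $10,920 = $1,583,400
Less partial-performance credit: $1,583,400 − $201,700 = $1,381,700
Cap: 8% of $3,286,500 = $262,920
Cap at $262,920: $1,381,700 exceeds the cap → $262,920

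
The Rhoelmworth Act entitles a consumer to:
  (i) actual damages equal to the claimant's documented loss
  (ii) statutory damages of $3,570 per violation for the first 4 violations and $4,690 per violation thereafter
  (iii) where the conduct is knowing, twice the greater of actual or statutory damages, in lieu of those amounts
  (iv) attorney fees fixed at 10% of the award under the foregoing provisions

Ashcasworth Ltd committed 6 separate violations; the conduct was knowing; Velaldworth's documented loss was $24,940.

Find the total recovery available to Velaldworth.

First 4 violations: 4 × $3,570 = $14,280
Remaining violations: (6 − 4) × $4,690 = $9,380
Statutory damages: $14,280 + $9,380 = $23,660
Greater of actual damages ($24,940) or statutory damages ($23,660): $24,940
Doubled: 2 × $24,940 = $49,880
Attorney fees: 10% of $49,880 = $4,988
Total recovery: $49,880 + $4,988 = $54,868

$54,868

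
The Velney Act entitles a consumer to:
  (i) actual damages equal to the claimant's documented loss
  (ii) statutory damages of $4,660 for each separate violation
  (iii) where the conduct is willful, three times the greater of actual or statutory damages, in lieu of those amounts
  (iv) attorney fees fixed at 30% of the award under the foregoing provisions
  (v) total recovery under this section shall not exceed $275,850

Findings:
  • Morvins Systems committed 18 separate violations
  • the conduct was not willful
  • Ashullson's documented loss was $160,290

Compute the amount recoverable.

Statutory damages: 18 × $4,660 = $83,880
Conduct not willful: the in-lieu enhancement does not apply.
Actual plus statutory damages: $160,290 + $83,880 = $244,170
Attorney fees: 30% of $244,170 = $73,251
Total before cap: $244,170 + $73,251 = $317,421
Cap at $275,850: $317,421 exceeds the cap → $275,850

$275,850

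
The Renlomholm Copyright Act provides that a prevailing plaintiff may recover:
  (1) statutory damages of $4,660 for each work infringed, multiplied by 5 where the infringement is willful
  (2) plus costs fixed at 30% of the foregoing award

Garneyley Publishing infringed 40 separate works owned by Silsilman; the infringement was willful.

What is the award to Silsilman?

$1,211,600

Statutory damages: 40 × $4,660 = $186,400
Multiplied by 5: 5 × $186,400 = $932,000
Costs: 30% of $932,000 = $279,600
Award plus costs: $932,000 + $279,600 = $1,211,600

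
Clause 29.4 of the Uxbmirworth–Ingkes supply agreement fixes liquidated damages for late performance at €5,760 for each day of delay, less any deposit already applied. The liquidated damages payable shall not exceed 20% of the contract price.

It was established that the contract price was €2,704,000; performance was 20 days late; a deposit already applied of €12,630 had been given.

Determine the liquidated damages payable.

Per-day damages: 20 × €5,760 = €115,200
Less deposit already applied: €115,200 − €12,630 = €102,570
Cap: 20% of €2,704,000 = €540,800
Cap at €540,800: €102,570 is within the cap, no reduction.

€102,570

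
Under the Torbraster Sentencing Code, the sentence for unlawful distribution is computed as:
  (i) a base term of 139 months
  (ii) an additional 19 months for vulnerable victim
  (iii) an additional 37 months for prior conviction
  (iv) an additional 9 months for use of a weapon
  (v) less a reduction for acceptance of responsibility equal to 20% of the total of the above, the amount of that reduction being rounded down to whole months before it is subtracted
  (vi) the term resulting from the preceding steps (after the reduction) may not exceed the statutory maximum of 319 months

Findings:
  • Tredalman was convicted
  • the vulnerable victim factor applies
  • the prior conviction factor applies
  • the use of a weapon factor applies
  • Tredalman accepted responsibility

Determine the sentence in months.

Vulnerable victim enhancement: +19 months
Prior conviction enhancement: +37 months
Use of a weapon enhancement: +9 months
Adjusted term: 139 months + 19 months + 37 months + 9 months = 204 months
Acceptance of responsibility reduction: 20% of 204 months = 40 months (rounded down)
After reduction: 204 − 40 = 164 months
Cap at 319 months: 164 months is within the cap, no reduction.

164 months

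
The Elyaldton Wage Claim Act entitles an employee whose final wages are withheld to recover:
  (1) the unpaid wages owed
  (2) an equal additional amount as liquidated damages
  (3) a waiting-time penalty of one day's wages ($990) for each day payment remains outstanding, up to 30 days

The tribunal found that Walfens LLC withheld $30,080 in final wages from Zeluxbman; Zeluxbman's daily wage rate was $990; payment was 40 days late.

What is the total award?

$89,860

Liquidated damages (equal amount): $30,080
Penalty days: min(40, 30) = 30
Waiting-time penalty: 30 × $990 = $29,700
Total award: $30,080 + $30,080 + $29,700 = $89,860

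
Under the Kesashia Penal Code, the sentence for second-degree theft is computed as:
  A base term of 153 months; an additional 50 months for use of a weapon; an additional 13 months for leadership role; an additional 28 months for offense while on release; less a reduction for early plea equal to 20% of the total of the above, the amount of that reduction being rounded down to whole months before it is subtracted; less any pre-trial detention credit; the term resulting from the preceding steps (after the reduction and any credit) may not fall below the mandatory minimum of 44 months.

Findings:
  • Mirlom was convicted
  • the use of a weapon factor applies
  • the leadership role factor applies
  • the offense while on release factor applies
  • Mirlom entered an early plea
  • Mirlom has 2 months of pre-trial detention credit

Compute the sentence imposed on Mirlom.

Use of a weapon enhancement: +50 months
Leadership role enhancement: +13 months
Offense while on release enhancement: +28 months
Adjusted term: 153 months + 50 months + 13 months + 28 months = 244 months
Early plea reduction: 20% of 244 months = 48 months (rounded down)
After reduction: 244 − 48 = 196 months
Less pre-trial detention credit: 196 months − 2 months = 194 months
Minimum 44 months: 194 months meets the minimum, no increase.

194 months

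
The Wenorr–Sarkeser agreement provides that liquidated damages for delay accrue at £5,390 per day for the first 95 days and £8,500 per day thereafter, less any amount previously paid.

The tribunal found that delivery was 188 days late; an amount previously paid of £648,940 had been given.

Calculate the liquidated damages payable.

First 95 days: 95 × £5,390 = £512,050
Remaining days: (188 − 95) × £8,500 = £790,500
Accrued per-day damages: £512,050 + £790,500 = £1,302,550
Less amount previously paid: £1,302,550 − £648,940 = £653,610

£653,610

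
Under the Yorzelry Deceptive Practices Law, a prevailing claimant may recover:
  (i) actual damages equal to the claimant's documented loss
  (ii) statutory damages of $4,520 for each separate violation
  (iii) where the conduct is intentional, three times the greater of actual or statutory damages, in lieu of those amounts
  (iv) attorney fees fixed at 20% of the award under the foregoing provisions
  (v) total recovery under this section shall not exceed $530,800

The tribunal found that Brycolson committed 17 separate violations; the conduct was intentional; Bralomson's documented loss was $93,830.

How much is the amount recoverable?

Statutory damages: 17 × $4,520 = $76,840
Greater of actual damages ($93,830) or statutory damages ($76,840): $93,830
Trebled: 3 × $93,830 = $281,490
Attorney fees: 20% of $281,490 = $56,298
Total before cap: $281,490 + $56,298 = $337,788
Cap at $530,800: $337,788 is within the cap, no reduction.

$337,788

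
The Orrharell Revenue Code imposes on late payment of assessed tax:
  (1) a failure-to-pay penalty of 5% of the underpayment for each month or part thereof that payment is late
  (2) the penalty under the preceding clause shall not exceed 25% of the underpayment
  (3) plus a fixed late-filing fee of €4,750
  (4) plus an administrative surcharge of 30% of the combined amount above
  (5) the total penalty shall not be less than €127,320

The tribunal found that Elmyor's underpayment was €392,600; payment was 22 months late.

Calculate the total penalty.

Accrued rate: 5% × 22 = 110%, capped at 25% → 25%
Failure-to-pay penalty: 25% of €392,600 = €98,150
Penalty before surcharge: €98,150 + €4,750 = €102,900
Administrative surcharge: 30% of €102,900 = €30,870
Total penalty: €102,900 + €30,870 = €133,770
Minimum €127,320: €133,770 meets the minimum, no increase.

€133,770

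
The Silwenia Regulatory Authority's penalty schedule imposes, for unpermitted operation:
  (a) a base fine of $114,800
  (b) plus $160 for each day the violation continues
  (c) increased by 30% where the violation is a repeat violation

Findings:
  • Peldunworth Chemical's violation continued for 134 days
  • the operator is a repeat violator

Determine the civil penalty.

Civil penalty: $177,112

Per-day component: 134 × $160 = $21,440
Base plus per-day: $114,800 + $21,440 = $136,240
Enhancement: 30% of $136,240 = $40,872
Enhanced fine: $136,240 + $40,872 = $177,112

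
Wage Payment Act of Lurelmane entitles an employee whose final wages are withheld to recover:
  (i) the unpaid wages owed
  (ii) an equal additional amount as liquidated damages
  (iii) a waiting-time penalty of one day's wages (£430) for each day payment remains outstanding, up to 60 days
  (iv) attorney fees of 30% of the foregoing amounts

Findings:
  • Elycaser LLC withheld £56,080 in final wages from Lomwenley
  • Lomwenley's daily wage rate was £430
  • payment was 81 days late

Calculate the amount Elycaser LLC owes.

£179,348

Liquidated damages (equal amount): £56,080
Penalty days: min(81, 60) = 60
Waiting-time penalty: 60 × £430 = £25,800
Subtotal: £56,080 + £56,080 + £25,800 = £137,960
Attorney fees: 30% of £137,960 = £41,388
Total award: £137,960 + £41,388 = £179,348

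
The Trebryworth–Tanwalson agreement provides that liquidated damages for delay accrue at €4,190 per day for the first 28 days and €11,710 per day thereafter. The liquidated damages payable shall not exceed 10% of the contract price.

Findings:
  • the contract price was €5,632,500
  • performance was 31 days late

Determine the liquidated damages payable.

First 28 days: 28 × €4,190 = €117,320
Remaining days: (31 − 28) × €11,710 = €35,130
Accrued per-day damages: €117,320 + €35,130 = €152,450
Cap: 10% of €5,632,500 = €563,250
Cap at €563,250: €152,450 is within the cap, no reduction.

€152,450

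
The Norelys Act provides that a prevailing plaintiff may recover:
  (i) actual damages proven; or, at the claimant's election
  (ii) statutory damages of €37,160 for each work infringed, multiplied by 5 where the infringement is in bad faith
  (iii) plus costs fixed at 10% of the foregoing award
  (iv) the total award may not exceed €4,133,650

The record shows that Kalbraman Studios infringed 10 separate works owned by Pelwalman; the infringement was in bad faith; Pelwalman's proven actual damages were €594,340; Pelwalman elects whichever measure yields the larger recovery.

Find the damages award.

Statutory damages: 10 × €37,160 = €371,600
Multiplied by 5: 5 × €371,600 = €1,858,000
Greater of actual damages (€594,340) or enhanced statutory damages (€1,858,000): €1,858,000
Costs: 10% of €1,858,000 = €185,800
Award plus costs: €1,858,000 + €185,800 = €2,043,800
Cap at €4,133,650: €2,043,800 is within the cap, no reduction.

€2,043,800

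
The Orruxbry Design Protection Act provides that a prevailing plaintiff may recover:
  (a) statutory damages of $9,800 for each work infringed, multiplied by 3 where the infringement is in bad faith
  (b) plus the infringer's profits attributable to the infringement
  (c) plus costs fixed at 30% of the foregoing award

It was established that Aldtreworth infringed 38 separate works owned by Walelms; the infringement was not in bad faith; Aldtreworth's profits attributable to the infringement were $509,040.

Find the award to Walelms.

Statutory damages: 38 × $9,800 = $372,400
Infringement not in bad faith: no ×3 enhancement.
Combined award: $372,400 + $509,040 = $881,440
Costs: 30% of $881,440 = $264,432
Award plus costs: $881,440 + $264,432 = $1,145,872

Award: $1,145,872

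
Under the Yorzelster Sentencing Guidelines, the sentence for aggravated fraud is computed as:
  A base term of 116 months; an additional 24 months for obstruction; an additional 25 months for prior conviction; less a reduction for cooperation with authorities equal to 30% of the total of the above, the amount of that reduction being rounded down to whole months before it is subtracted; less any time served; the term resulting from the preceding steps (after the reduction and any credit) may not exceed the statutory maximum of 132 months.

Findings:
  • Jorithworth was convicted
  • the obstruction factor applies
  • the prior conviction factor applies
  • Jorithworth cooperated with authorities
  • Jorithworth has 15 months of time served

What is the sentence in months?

Obstruction enhancement: +24 months
Prior conviction enhancement: +25 months
Adjusted term: 116 months + 24 months + 25 months = 165 months
Cooperation with authorities reduction: 30% of 165 months = 49 months (rounded down)
After reduction: 165 − 49 = 116 months
Less time served: 116 months − 15 months = 101 months
Cap at 132 months: 101 months is within the cap, no reduction.

101 months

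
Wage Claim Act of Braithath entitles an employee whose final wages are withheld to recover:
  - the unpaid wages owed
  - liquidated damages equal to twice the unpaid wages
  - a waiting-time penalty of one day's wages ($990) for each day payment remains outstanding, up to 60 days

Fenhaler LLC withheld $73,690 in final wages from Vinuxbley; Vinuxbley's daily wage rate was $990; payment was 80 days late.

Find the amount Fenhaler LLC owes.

$280,470

Doubled: 2 × $73,690 = $147,380
Penalty days: min(80, 60) = 60
Waiting-time penalty: 60 × $990 = $59,400
Total award: $73,690 + $147,380 + $59,400 = $280,470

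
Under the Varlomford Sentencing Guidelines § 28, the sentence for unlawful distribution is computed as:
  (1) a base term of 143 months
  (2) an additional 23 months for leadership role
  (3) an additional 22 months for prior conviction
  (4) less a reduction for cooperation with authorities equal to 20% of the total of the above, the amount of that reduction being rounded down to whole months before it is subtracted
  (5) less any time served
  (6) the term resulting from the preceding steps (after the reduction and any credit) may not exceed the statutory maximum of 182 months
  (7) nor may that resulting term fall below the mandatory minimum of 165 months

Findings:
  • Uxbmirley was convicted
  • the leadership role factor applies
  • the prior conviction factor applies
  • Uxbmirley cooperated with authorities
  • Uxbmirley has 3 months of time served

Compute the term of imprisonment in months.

Leadership role enhancement: +23 months
Prior conviction enhancement: +22 months
Adjusted term: 143 months + 23 months + 22 months = 188 months
Cooperation with authorities reduction: 20% of 188 months = 37 months (rounded down)
After reduction: 188 − 37 = 151 months
Less time served: 151 months − 3 months = 148 months
Cap at 182 months: 148 months is within the cap, no reduction.
Minimum 165 months: 148 months is below the minimum → 165 months

165 months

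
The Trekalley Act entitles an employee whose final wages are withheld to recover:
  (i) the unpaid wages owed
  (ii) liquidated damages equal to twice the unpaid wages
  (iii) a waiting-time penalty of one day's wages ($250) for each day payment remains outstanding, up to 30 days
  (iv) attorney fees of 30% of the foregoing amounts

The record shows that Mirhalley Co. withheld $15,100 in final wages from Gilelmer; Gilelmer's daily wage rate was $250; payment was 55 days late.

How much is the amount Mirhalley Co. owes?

Doubled: 2 × $15,100 = $30,200
Penalty days: min(55, 30) = 30
Waiting-time penalty: 30 × $250 = $7,500
Subtotal: $15,100 + $30,200 + $7,500 = $52,800
Attorney fees: 30% of $52,800 = $15,840
Total award: $52,800 + $15,840 = $68,640

$68,640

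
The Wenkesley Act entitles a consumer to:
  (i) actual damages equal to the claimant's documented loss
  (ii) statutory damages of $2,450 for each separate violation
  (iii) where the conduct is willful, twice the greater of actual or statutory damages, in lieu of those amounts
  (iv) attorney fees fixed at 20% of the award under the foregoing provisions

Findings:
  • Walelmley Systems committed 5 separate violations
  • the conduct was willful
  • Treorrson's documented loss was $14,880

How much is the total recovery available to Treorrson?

$35,712

Statutory damages: 5 × $2,450 = $12,250
Greater of actual damages ($14,880) or statutory damages ($12,250): $14,880
Doubled: 2 × $14,880 = $29,760
Attorney fees: 20% of $29,760 = $5,952
Total recovery: $29,760 + $5,952 = $35,712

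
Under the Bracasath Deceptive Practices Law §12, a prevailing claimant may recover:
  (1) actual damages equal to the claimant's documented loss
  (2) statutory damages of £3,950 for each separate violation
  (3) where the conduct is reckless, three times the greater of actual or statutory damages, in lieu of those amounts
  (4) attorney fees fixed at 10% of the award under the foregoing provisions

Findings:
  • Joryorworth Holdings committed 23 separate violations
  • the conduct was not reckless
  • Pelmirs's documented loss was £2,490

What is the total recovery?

Statutory damages: 23 × £3,950 = £90,850
Conduct not reckless: the in-lieu enhancement does not apply.
Actual plus statutory damages: £2,490 + £90,850 = £93,340
Attorney fees: 10% of £93,340 = £9,334
Total recovery: £93,340 + £9,334 = £102,674

£102,674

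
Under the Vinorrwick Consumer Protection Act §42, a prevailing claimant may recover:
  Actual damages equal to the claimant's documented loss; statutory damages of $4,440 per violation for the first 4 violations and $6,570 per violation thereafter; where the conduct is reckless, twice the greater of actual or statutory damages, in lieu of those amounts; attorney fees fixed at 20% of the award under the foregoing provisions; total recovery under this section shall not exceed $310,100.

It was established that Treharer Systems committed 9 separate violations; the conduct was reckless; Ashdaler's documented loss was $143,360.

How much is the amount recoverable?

First 4 violations: 4 × $4,440 = $17,760
Remaining violations: (9 − 4) × $6,570 = $32,850
Statutory damages: $17,760 + $32,850 = $50,610
Greater of actual damages ($143,360) or statutory damages ($50,610): $143,360
Doubled: 2 × $143,360 = $286,720
Attorney fees: 20% of $286,720 = $57,344
Total before cap: $286,720 + $57,344 = $344,064
Cap at $310,100: $344,064 exceeds the cap → $310,100

Total recovery: $310,100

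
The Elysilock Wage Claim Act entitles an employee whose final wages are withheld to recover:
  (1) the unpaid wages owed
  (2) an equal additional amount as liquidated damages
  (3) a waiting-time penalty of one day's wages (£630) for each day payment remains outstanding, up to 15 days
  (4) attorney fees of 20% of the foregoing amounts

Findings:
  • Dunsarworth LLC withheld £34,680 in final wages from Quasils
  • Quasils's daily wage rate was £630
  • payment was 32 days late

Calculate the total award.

Liquidated damages (equal amount): £34,680
Penalty days: min(32, 15) = 15
Waiting-time penalty: 15 × £630 = £9,450
Subtotal: £34,680 + £34,680 + £9,450 = £78,810
Attorney fees: 20% of £78,810 = £15,762
Total award: £78,810 + £15,762 = £94,572

£94,572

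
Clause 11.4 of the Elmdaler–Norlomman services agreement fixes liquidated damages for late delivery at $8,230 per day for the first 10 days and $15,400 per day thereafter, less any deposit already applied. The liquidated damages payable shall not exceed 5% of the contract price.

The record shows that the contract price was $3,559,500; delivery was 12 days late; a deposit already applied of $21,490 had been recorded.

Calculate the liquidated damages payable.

First 10 days: 10 × $8,230 = $82,300
Remaining days: (12 − 10) × $15,400 = $30,800
Accrued per-day damages: $82,300 + $30,800 = $113,100
Less deposit already applied: $113,100 − $21,490 = $91,610
Cap: 5% of $3,559,500 = $177,975
Cap at $177,975: $91,610 is within the cap, no reduction.

$91,610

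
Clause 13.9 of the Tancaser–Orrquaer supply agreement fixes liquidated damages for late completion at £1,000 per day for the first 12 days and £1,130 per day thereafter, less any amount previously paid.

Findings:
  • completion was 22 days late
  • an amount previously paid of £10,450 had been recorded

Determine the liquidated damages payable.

£12,850

First 12 days: 12 × £1,000 = £12,000
Remaining days: (22 − 12) × £1,130 = £11,300
Accrued per-day damages: £12,000 + £11,300 = £23,300
Less amount previously paid: £23,300 − £10,450 = £12,850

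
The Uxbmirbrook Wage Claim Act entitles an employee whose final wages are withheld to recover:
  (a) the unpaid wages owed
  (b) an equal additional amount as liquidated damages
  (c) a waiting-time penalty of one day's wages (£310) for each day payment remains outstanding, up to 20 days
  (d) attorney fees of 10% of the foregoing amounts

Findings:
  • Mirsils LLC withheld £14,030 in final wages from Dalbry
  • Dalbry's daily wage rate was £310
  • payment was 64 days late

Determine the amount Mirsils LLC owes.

£37,686

Liquidated damages (equal amount): £14,030
Penalty days: min(64, 20) = 20
Waiting-time penalty: 20 × £310 = £6,200
Subtotal: £14,030 + £14,030 + £6,200 = £34,260
Attorney fees: 10% of £34,260 = £3,426
Total award: £34,260 + £3,426 = £37,686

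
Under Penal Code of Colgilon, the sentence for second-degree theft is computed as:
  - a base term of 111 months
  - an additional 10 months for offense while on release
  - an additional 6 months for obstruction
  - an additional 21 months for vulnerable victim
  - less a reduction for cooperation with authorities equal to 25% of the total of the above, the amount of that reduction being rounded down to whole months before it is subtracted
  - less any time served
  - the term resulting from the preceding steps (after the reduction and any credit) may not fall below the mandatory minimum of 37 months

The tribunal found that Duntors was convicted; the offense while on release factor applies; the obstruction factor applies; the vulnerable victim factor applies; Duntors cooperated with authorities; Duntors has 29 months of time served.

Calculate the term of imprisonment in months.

82 months

Offense while on release enhancement: +10 months
Obstruction enhancement: +6 months
Vulnerable victim enhancement: +21 months
Adjusted term: 111 months + 10 months + 6 months + 21 months = 148 months
Cooperation with authorities reduction: 25% of 148 months = 37 months (rounded down)
After reduction: 148 − 37 = 111 months
Less time served: 111 months − 29 months = 82 months
Minimum 37 months: 82 months meets the minimum, no increase.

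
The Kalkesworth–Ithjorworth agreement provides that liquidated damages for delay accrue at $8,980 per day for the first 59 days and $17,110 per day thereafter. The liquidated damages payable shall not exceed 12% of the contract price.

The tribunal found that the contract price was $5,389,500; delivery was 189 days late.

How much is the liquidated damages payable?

$646,740

First 59 days: 59 × $8,980 = $529,820
Remaining days: (189 − 59) × $17,110 = $2,224,300
Accrued per-day damages: $529,820 + $2,224,300 = $2,754,120
Cap: 12% of $5,389,500 = $646,740
Cap at $646,740: $2,754,120 exceeds the cap → $646,740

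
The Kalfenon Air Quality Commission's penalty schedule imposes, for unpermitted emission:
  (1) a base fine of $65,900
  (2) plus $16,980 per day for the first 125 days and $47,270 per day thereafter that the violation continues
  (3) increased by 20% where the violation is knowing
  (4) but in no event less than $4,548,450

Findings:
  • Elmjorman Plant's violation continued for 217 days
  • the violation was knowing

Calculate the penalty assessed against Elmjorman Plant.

First 125 days: 125 × $16,980 = $2,122,500
Remaining days: (217 − 125) × $47,270 = $4,348,840
Per-day component: $2,122,500 + $4,348,840 = $6,471,340
Base plus per-day: $65,900 + $6,471,340 = $6,537,240
Enhancement: 20% of $6,537,240 = $1,307,448
Enhanced fine: $6,537,240 + $1,307,448 = $7,844,688
Minimum $4,548,450: $7,844,688 meets the minimum, no increase.

$7,844,688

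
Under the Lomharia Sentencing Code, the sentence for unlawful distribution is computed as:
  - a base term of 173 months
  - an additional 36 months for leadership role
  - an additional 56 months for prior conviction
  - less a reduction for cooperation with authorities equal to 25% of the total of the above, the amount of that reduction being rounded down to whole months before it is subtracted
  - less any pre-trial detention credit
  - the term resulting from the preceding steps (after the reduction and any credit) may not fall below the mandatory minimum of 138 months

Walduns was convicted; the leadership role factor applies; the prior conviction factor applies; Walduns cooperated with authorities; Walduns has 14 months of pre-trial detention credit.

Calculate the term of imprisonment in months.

Leadership role enhancement: +36 months
Prior conviction enhancement: +56 months
Adjusted term: 173 months + 36 months + 56 months = 265 months
Cooperation with authorities reduction: 25% of 265 months = 66 months (rounded down)
After reduction: 265 − 66 = 199 months
Less pre-trial detention credit: 199 months − 14 months = 185 months
Minimum 138 months: 185 months meets the minimum, no increase.

185 months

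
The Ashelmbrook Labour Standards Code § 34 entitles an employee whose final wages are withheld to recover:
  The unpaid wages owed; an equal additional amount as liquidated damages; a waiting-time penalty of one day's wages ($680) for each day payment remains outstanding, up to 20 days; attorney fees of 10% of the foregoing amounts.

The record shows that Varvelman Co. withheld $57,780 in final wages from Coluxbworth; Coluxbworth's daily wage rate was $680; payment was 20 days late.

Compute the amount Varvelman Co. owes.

Liquidated damages (equal amount): $57,780
Penalty days: min(20, 20) = 20
Waiting-time penalty: 20 × $680 = $13,600
Subtotal: $57,780 + $57,780 + $13,600 = $129,160
Attorney fees: 10% of $129,160 = $12,916
Total award: $129,160 + $12,916 = $142,076

Total award: $142,076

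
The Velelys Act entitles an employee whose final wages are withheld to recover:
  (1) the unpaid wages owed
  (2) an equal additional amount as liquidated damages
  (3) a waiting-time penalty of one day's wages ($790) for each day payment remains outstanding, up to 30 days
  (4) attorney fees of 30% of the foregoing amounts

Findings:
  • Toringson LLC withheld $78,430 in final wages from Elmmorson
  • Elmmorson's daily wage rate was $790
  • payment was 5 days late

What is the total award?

$209,053

Liquidated damages (equal amount): $78,430
Penalty days: min(5, 30) = 5
Waiting-time penalty: 5 × $790 = $3,950
Subtotal: $78,430 + $78,430 + $3,950 = $160,810
Attorney fees: 30% of $160,810 = $48,243
Total award: $160,810 + $48,243 = $209,053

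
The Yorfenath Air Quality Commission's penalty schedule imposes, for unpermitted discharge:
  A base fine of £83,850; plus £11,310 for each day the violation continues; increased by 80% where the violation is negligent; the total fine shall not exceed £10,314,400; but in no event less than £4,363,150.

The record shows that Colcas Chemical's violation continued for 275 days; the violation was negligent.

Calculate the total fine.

Per-day component: 275 × £11,310 = £3,110,250
Base plus per-day: £83,850 + £3,110,250 = £3,194,100
Enhancement: 80% of £3,194,100 = £2,555,280
Enhanced fine: £3,194,100 + £2,555,280 = £5,749,380
Cap at £10,314,400: £5,749,380 is within the cap, no reduction.
Minimum £4,363,150: £5,749,380 meets the minimum, no increase.

£5,749,380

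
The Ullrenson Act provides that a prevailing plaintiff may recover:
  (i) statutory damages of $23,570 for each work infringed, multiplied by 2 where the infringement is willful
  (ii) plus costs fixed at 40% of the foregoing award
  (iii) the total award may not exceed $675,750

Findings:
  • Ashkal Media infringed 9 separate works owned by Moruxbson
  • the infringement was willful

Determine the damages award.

Award: $593,964

Statutory damages: 9 × $23,570 = $212,130
Doubled: 2 × $212,130 = $424,260
Costs: 40% of $424,260 = $169,704
Award plus costs: $424,260 + $169,704 = $593,964
Cap at $675,750: $593,964 is within the cap, no reduction.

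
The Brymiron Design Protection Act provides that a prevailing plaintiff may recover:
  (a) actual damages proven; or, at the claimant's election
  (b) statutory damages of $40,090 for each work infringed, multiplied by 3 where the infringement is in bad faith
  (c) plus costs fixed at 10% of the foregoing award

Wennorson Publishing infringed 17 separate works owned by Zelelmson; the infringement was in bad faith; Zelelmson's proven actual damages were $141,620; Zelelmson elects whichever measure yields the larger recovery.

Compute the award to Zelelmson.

Statutory damages: 17 × $40,090 = $681,530
Trebled: 3 × $681,530 = $2,044,590
Greater of actual damages ($141,620) or enhanced statutory damages ($2,044,590): $2,044,590
Costs: 10% of $2,044,590 = $204,459
Award plus costs: $2,044,590 + $204,459 = $2,249,049

$2,249,049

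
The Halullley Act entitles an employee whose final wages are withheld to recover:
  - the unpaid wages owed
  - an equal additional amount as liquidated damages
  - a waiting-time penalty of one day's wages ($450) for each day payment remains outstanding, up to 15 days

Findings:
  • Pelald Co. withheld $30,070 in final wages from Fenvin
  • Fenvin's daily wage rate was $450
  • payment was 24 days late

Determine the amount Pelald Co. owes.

$66,890

Liquidated damages (equal amount): $30,070
Penalty days: min(24, 15) = 15
Waiting-time penalty: 15 × $450 = $6,750
Total award: $30,070 + $30,070 + $6,750 = $66,890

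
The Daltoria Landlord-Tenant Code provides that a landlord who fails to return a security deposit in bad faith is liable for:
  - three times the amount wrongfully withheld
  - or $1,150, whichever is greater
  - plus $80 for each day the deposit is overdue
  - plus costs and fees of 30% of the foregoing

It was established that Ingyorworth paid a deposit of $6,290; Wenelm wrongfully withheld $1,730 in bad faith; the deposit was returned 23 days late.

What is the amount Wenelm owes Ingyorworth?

Trebled: 3 × $1,730 = $5,190
Minimum $1,150: $5,190 meets the minimum, no increase.
Late-return penalty: 23 × $80 = $1,840
Damages plus late penalty: $5,190 + $1,840 = $7,030
Costs and fees: 30% of $7,030 = $2,109
Total recovery: $7,030 + $2,109 = $9,139

$9,139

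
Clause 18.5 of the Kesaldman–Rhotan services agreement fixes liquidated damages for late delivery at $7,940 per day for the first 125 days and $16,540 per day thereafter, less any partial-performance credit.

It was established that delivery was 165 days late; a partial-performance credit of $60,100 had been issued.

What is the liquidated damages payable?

First 125 days: 125 × $7,940 = $992,500
Remaining days: (165 − 125) × $16,540 = $661,600
Accrued per-day damages: $992,500 + $661,600 = $1,654,100
Less partial-performance credit: $1,654,100 − $60,100 = $1,594,000

$1,594,000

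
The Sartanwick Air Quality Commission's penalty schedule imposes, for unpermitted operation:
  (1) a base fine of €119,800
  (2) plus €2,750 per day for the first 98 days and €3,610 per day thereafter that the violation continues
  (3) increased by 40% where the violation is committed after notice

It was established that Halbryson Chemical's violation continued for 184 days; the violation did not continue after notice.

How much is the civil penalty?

First 98 days: 98 × €2,750 = €269,500
Remaining days: (184 − 98) × €3,610 = €310,460
Per-day component: €269,500 + €310,460 = €579,960
Base plus per-day: €119,800 + €579,960 = €699,760
The violation did not continue after notice: no 40% increase.

€699,760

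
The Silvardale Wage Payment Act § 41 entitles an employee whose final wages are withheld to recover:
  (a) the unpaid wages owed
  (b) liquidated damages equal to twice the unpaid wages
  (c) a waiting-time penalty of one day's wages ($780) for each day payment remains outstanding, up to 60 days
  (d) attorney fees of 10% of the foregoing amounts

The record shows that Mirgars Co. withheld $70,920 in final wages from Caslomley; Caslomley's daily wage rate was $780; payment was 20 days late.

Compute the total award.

$251,196

Doubled: 2 × $70,920 = $141,840
Penalty days: min(20, 60) = 20
Waiting-time penalty: 20 × $780 = $15,600
Subtotal: $70,920 + $141,840 + $15,600 = $228,360
Attorney fees: 10% of $228,360 = $22,836
Total award: $228,360 + $22,836 = $251,196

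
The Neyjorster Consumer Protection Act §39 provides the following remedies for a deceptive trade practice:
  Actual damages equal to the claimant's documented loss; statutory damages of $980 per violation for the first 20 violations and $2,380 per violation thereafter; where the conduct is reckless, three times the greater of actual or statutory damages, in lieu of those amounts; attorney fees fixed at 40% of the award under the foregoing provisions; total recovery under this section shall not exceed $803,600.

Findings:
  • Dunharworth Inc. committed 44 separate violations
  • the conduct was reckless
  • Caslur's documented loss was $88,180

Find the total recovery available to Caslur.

$370,356

First 20 violations: 20 × $980 = $19,600
Remaining violations: (44 − 20) × $2,380 = $57,120
Statutory damages: $19,600 + $57,120 = $76,720
Greater of actual damages ($88,180) or statutory damages ($76,720): $88,180
Trebled: 3 × $88,180 = $264,540
Attorney fees: 40% of $264,540 = $105,816
Total before cap: $264,540 + $105,816 = $370,356
Cap at $803,600: $370,356 is within the cap, no reduction.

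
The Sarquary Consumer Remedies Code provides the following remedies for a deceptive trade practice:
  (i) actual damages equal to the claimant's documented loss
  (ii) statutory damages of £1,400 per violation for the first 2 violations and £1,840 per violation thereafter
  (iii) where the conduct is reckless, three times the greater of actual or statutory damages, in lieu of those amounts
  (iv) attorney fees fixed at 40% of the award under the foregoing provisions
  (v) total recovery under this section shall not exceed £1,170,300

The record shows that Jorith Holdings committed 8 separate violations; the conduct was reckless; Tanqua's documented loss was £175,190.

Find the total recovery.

£735,798

First 2 violations: 2 × £1,400 = £2,800
Remaining violations: (8 − 2) × £1,840 = £11,040
Statutory damages: £2,800 + £11,040 = £13,840
Greater of actual damages (£175,190) or statutory damages (£13,840): £175,190
Trebled: 3 × £175,190 = £525,570
Attorney fees: 40% of £525,570 = £210,228
Total before cap: £525,570 + £210,228 = £735,798
Cap at £1,170,300: £735,798 is within the cap, no reduction.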